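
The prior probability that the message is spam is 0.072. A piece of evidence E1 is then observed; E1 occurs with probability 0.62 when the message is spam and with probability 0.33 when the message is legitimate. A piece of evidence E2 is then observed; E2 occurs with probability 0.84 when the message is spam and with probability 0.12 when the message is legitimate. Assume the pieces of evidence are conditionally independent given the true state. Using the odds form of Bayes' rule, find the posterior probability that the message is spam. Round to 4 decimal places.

Posterior probability ≈ 0.5050

Prior odds = 0.072/(1−0.072) = 0.077586.
Likelihood ratio for E1 = 0.62/0.33 = 1.8788.
Likelihood ratio for E2 = 0.84/0.12 = 7.0000.
Posterior odds = prior odds × LR₁ × LR₂ = 1.0204.
Posterior probability = odds/(1+odds) = 1.0204/2.0204 = 0.5050.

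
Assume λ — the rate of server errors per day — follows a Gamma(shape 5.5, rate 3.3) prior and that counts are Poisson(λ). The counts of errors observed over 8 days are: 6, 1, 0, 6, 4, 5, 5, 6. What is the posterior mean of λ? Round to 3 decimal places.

Posterior mean ≈ 3.407

The Poisson likelihood adds the total count to the shape and the number of exposure periods to the rate. Here ∑xᵢ = 33 and n = 8, so shape 5.5→38.5 and rate 3.3→11.3.
Posterior mean = shape/rate = 38.5/11.3 = 3.407.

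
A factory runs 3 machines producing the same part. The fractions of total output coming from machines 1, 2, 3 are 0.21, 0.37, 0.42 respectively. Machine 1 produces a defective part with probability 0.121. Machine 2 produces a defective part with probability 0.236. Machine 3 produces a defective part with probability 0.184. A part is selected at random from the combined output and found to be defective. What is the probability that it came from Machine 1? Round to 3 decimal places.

Posterior probability ≈ 0.134

Tabulate prior·likelihood by source: [1] prior 0.21, lik 0.121, product 0.02541; [2] prior 0.37, lik 0.236, product 0.08732; [3] prior 0.42, lik 0.184, product 0.07728.
Normalizing constant = 0.19001; the posterior for Machine 1 is its product over the sum, 0.02541/0.19001 = 0.134.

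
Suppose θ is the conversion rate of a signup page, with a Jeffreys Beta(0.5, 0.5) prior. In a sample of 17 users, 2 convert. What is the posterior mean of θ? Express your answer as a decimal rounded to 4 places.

Posterior mean ≈ 0.1389

Observing 2 successes and 15 failures updates Beta(0.5, 0.5) by adding the success and failure counts to the two shape parameters: α = 0.5+2 = 2.5, β = 0.5+15 = 15.5.
E[θ | data] = 2.5/(2.5+15.5) = 0.1389.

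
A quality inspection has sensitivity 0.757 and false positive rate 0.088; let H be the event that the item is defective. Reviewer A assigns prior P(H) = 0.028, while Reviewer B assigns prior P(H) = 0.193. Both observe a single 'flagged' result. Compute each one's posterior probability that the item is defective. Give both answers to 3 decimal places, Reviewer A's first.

The likelihood ratio for a 'flagged' result is 0.757/0.088 = 8.6023.
Reviewer A: prior odds 0.028/0.972 = 0.028807; posterior odds 0.24780; posterior probability 0.199.
Reviewer B: prior odds 0.193/0.807 = 0.23916; posterior odds 2.0573; posterior probability 0.673.

Reviewer A: 0.199; Reviewer B: 0.673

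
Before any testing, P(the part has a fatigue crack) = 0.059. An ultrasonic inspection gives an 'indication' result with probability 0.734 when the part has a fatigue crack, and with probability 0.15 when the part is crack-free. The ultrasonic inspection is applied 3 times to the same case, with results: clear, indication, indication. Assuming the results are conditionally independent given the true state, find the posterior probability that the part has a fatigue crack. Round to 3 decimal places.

With H the event that the part has a fatigue crack, the joint likelihood of the observed sequence is P(data|H) = 0.266·0.734·0.734 = 0.14331 and P(data|¬H) = 0.85·0.15·0.15 = 0.019125.
Bayes: P(H|data) = 0.059·0.14331 / (0.059·0.14331 + 0.941·0.019125) = 0.0084552/0.026452 = 0.3196.

Posterior P(H) ≈ 0.320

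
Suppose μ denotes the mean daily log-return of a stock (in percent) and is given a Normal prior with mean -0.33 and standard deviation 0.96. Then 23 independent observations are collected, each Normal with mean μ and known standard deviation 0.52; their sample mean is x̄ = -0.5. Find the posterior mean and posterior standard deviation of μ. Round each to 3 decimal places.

With known σ, the Normal prior is conjugate. Weight on the data is w = (n/σ²)/(n/σ² + 1/τ₀²) = 85.0592/(85.0592+1.08507) = 0.98740.
Posterior mean = w·x̄ + (1−w)·μ₀ = 0.98740·-0.5 + 0.012596·-0.33 = -0.498. Posterior variance = 1/(85.0592+1.08507) = 0.0116084, so SD = 0.108.

Posterior mean ≈ -0.498; posterior SD ≈ 0.108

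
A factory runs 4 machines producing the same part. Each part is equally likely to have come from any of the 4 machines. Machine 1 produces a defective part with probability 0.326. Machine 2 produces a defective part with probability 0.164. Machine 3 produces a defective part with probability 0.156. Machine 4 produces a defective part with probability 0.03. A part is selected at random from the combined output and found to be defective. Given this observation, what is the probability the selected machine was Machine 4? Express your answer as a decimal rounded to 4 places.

Tabulate prior·likelihood by source: [1] prior 0.25, lik 0.326, product 0.08150; [2] prior 0.25, lik 0.164, product 0.04100; [3] prior 0.25, lik 0.156, product 0.03900; [4] prior 0.25, lik 0.03, product 0.007500.
Normalizing constant = 0.16900; the posterior for Machine 4 is its product over the sum, 0.007500/0.16900 = 0.0444.

Posterior probability ≈ 0.0444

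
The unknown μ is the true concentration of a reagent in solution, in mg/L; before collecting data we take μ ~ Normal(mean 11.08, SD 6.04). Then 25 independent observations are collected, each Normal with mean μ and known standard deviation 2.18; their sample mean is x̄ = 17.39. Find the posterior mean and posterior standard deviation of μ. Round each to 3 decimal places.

Posterior mean ≈ 17.357; posterior SD ≈ 0.435

With known σ, the Normal prior is conjugate. Weight on the data is w = (n/σ²)/(n/σ² + 1/τ₀²) = 5.26050/(5.26050+0.0274111) = 0.99482.
Posterior mean = w·x̄ + (1−w)·μ₀ = 0.99482·17.39 + 0.0051837·11.08 = 17.357. Posterior variance = 1/(5.26050+0.0274111) = 0.189111, so SD = 0.435.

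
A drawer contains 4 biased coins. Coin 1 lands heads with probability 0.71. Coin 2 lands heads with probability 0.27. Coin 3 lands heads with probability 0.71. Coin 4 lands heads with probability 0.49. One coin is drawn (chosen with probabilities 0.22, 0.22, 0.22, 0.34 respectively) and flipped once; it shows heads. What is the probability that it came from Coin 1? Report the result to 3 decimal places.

Posterior probability ≈ 0.290

Tabulate prior·likelihood by source: [1] prior 0.22, lik 0.71, product 0.1562; [2] prior 0.22, lik 0.27, product 0.05940; [3] prior 0.22, lik 0.71, product 0.1562; [4] prior 0.34, lik 0.49, product 0.1666.
Normalizing constant = 0.53840; the posterior for Coin 1 is its product over the sum, 0.1562/0.53840 = 0.290.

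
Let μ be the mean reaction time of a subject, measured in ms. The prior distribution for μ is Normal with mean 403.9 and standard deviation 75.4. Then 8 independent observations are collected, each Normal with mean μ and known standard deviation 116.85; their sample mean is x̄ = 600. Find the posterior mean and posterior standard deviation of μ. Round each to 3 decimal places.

Posterior mean ≈ 554.722; posterior SD ≈ 36.231

Prior precision 1/τ₀² = 1/75.4² = 0.00017590; data precision n/σ² = 8/116.85² = 0.00058591.
Posterior precision = 0.00017590 + 0.00058591 = 0.00076181, giving posterior SD = 1/√0.00076181 = 36.231.
Posterior mean = (0.00017590·403.9 + 0.00058591·600) / 0.00076181 = 554.722.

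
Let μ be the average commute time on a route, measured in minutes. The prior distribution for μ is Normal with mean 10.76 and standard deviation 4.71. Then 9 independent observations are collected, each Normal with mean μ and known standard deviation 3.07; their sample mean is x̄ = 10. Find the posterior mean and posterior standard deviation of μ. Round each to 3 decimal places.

Prior precision 1/τ₀² = 1/4.71² = 0.0450773; data precision n/σ² = 9/3.07² = 0.954917.
Posterior precision = 0.0450773 + 0.954917 = 0.999995, giving posterior SD = 1/√0.999995 = 1.000.
Posterior mean = (0.0450773·10.76 + 0.954917·10) / 0.999995 = 10.034.

Posterior mean ≈ 10.034; posterior SD ≈ 1.000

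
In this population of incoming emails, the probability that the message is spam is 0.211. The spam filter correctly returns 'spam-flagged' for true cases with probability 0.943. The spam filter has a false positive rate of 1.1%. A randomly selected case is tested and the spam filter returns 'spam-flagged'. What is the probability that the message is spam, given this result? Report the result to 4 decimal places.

P(H | E) ≈ 0.9582

Write H for 'the message is spam'. Prior odds H:¬H = 0.211/0.789 = 0.26743. For the 'spam-flagged' outcome, the likelihood ratio is 0.943/0.011 = 85.727.
Posterior odds = 0.26743 × 85.727 = 22.926, so P(H|E) = 22.926/(1+22.926) = 0.9582.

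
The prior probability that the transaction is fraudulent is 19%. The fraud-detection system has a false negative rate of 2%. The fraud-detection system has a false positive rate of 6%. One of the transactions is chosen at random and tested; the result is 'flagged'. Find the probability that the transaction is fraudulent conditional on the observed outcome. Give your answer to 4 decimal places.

P(H | E) ≈ 0.7930

Let H be the event that the transaction is fraudulent. P(H) = 0.19, so P(¬H) = 0.81. With E the 'flagged' result, P(E|H) = 0.98 and P(E|¬H) = 0.06.
P(E) = 0.98·0.19 + 0.06·0.81 = 0.18620 + 0.048600 = 0.23480.
By Bayes' theorem, P(H|E) = 0.18620 / 0.23480 = 0.7930.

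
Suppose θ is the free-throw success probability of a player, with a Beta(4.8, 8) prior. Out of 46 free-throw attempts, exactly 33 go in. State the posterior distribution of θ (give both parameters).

Observing 33 successes and 13 failures updates Beta(4.8, 8) by adding the success and failure counts to the two shape parameters: α = 4.8+33 = 37.8, β = 8+13 = 21.

Posterior: Beta(37.8, 21)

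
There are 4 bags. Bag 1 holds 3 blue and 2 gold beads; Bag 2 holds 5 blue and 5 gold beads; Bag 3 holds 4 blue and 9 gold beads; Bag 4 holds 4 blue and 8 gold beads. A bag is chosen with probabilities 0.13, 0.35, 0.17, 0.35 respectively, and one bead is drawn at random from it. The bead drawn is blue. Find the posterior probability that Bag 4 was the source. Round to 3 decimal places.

Tabulate prior·likelihood by source: [1] prior 0.13, lik 0.6, product 0.07800; [2] prior 0.35, lik 0.5, product 0.1750; [3] prior 0.17, lik 0.3077, product 0.05231; [4] prior 0.35, lik 0.3333, product 0.1167.
Normalizing constant = 0.42197; the posterior for Bag 4 is its product over the sum, 0.1167/0.42197 = 0.276.

Posterior probability ≈ 0.276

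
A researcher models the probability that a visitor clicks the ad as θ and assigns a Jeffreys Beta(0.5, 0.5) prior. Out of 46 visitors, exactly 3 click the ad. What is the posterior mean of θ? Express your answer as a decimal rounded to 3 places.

The binomial likelihood is conjugate to the Beta prior: with 3 successes and 43 failures, the posterior is Beta(0.5+3, 0.5+43) = Beta(3.5, 43.5).
Posterior mean = α/(α+β) = 3.5/47 = 0.074.

Posterior mean ≈ 0.074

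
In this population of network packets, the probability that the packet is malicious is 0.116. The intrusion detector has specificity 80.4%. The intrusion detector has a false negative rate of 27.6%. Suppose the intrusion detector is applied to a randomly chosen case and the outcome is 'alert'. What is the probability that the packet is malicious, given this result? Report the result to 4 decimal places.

Write H for 'the packet is malicious'. Prior odds H:¬H = 0.116/0.884 = 0.13122. For the 'alert' outcome, the likelihood ratio is 0.724/0.196 = 3.6939.
Posterior odds = 0.13122 × 3.6939 = 0.48472, so P(H|E) = 0.48472/(1+0.48472) = 0.3265.

P(H | E) ≈ 0.3265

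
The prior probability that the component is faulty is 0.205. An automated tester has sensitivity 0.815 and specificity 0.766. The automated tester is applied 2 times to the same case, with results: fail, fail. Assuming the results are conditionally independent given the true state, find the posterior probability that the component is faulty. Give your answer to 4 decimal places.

With H the event that the component is faulty, the joint likelihood of the observed sequence is P(data|H) = 0.815·0.815 = 0.66422 and P(data|¬H) = 0.234·0.234 = 0.054756.
Bayes: P(H|data) = 0.205·0.66422 / (0.205·0.66422 + 0.795·0.054756) = 0.13617/0.17970 = 0.7578.

Posterior P(H) ≈ 0.7578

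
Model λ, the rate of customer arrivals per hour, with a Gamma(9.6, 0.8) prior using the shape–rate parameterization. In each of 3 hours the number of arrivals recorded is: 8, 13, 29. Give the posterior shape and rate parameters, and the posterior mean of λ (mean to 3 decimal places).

Posterior: Gamma(shape=59.6, rate=3.8); mean ≈ 15.684

The Poisson likelihood adds the total count to the shape and the number of exposure periods to the rate. Here ∑xᵢ = 50 and n = 3, so shape 9.6→59.6 and rate 0.8→3.8.
E[λ | data] = 59.6/3.8 = 15.684.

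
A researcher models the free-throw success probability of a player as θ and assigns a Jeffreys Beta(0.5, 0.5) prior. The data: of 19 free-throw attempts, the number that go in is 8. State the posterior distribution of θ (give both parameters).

Posterior: Beta(8.5, 11.5)

Observing 8 successes and 11 failures updates Beta(0.5, 0.5) by adding the success and failure counts to the two shape parameters: α = 0.5+8 = 8.5, β = 0.5+11 = 11.5.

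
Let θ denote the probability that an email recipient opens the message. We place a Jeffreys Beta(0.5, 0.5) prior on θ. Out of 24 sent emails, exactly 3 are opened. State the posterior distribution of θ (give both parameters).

Observing 3 successes and 21 failures updates Beta(0.5, 0.5) by adding the success and failure counts to the two shape parameters: α = 0.5+3 = 3.5, β = 0.5+21 = 21.5.

Posterior: Beta(3.5, 21.5)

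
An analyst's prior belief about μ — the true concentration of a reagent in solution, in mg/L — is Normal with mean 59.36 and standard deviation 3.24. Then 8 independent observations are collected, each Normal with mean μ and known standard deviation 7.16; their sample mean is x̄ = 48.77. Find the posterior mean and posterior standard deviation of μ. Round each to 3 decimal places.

Prior precision 1/τ₀² = 1/3.24² = 0.0952599; data precision n/σ² = 8/7.16² = 0.156050.
Posterior precision = 0.0952599 + 0.156050 = 0.251310, giving posterior SD = 1/√0.251310 = 1.995.
Posterior mean = (0.0952599·59.36 + 0.156050·48.77) / 0.251310 = 52.784.

Posterior mean ≈ 52.784; posterior SD ≈ 1.995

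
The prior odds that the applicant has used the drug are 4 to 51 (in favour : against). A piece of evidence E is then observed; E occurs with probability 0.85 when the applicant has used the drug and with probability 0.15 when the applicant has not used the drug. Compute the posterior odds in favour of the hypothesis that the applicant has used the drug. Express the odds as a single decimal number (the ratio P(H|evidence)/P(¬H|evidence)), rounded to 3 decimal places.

Posterior odds ≈ 0.444

Prior odds = 4/51 = 0.078431.
Likelihood ratio for E = 0.85/0.15 = 5.6667.
Posterior odds = prior odds × LR = 0.44444.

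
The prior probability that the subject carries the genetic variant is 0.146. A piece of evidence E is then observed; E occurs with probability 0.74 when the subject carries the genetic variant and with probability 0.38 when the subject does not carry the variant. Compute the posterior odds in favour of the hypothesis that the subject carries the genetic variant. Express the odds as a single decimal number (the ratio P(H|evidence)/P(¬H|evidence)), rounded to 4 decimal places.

Posterior odds ≈ 0.3329

Prior odds = 0.146/(1−0.146) = 0.17096. In log-odds, ln(0.17096) = -1.7663.
Add log likelihood ratio: ln(1.9474) = 0.66648.
Posterior log-odds = -1.0998, so posterior odds = exp(-1.0998) = 0.33292.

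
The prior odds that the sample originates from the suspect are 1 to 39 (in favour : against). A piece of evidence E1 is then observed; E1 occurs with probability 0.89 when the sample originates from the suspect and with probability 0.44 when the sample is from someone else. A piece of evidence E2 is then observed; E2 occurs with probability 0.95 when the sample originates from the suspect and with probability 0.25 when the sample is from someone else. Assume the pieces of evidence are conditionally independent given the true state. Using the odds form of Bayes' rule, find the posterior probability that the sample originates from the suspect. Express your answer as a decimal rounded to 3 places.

Prior odds = 1/39 = 0.025641. In log-odds, ln(0.025641) = -3.6636.
Add log likelihood ratios: ln(2.0227) + ln(3.8000) = 2.0394.
Posterior log-odds = -1.6241, so posterior odds = exp(-1.6241) = 0.19709. Converting, P(H|E) = 0.19709/1.1971 = 0.165.

Posterior probability ≈ 0.165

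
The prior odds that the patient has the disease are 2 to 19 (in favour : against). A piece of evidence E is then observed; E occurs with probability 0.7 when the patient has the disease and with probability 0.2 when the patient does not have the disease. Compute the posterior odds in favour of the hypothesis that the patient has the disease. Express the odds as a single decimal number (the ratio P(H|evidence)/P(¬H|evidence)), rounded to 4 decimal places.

Prior odds = 2/19 = 0.10526.
Likelihood ratio for E = 0.7/0.2 = 3.5000.
Posterior odds = prior odds × LR = 0.36842.

Posterior odds ≈ 0.3684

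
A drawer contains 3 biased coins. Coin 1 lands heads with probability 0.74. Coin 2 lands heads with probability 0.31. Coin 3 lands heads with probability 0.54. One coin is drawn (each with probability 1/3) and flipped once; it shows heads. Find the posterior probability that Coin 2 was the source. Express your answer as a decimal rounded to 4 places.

Posterior probability ≈ 0.1950

Tabulate prior·likelihood by source: [1] prior 0.333333, lik 0.74, product 0.2467; [2] prior 0.333333, lik 0.31, product 0.1033; [3] prior 0.333333, lik 0.54, product 0.1800.
Normalizing constant = 0.53000; the posterior for Coin 2 is its product over the sum, 0.1033/0.53000 = 0.1950.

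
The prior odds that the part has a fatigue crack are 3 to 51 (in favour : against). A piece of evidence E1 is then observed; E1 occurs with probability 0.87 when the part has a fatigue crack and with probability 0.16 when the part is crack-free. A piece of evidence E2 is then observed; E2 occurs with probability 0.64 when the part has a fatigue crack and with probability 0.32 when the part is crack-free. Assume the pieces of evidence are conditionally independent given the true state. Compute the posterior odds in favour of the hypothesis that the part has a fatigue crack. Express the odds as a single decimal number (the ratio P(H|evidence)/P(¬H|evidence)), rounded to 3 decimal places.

Prior odds = 3/51 = 0.058824.
Likelihood ratio for E1 = 0.87/0.16 = 5.4375.
Likelihood ratio for E2 = 0.64/0.32 = 2.0000.
Posterior odds = prior odds × LR₁ × LR₂ = 0.63971.

Posterior odds ≈ 0.640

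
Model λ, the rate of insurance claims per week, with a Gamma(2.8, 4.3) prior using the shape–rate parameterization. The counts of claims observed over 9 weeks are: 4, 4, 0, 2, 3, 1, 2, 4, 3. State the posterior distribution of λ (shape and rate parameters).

Posterior: Gamma(shape=25.8, rate=13.3)

Total count ∑xᵢ = 23 over n = 9 weeks.
Gamma is conjugate to the Poisson likelihood: posterior is Gamma(shape = 2.8+23 = 25.8, rate = 4.3+9 = 13.3).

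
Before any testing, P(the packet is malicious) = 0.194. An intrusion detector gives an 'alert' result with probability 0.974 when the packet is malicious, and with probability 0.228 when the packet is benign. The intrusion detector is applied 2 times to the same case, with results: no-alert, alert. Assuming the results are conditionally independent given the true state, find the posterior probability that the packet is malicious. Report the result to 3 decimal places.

Let H be the event that the packet is malicious; start with P(H) = 0.194. P('alert'|H) = 0.974, P('alert'|¬H) = 0.228.
Update on result 1 ('no-alert'): P(H) ← 0.026·0.1940 / (0.026·0.1940 + 0.772·0.8060) = 0.0050440/0.62728 = 0.0080.
Update on result 2 ('alert'): P(H) ← 0.974·0.0080 / (0.974·0.0080 + 0.228·0.9920) = 0.0078320/0.23400 = 0.0335.

Posterior P(H) ≈ 0.033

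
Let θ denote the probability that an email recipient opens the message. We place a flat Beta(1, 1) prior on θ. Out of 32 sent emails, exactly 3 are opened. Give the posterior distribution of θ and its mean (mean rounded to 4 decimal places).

The binomial likelihood is conjugate to the Beta prior: with 3 successes and 29 failures, the posterior is Beta(1+3, 1+29) = Beta(4, 30).
Posterior mean = α/(α+β) = 4/34 = 0.1176.

Posterior: Beta(4, 30); mean ≈ 0.1176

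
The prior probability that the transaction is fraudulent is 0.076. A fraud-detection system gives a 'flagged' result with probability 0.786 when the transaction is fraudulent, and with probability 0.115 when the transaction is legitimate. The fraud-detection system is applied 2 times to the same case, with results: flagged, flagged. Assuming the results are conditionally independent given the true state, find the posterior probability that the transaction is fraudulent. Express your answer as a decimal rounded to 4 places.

Posterior P(H) ≈ 0.7935

With H the event that the transaction is fraudulent, the joint likelihood of the observed sequence is P(data|H) = 0.786·0.786 = 0.61780 and P(data|¬H) = 0.115·0.115 = 0.013225.
Bayes: P(H|data) = 0.076·0.61780 / (0.076·0.61780 + 0.924·0.013225) = 0.046952/0.059172 = 0.7935.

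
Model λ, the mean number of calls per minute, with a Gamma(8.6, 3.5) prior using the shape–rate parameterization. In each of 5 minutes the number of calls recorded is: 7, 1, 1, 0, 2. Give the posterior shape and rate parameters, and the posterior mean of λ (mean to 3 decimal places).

Posterior: Gamma(shape=19.6, rate=8.5); mean ≈ 2.306

The Poisson likelihood adds the total count to the shape and the number of exposure periods to the rate. Here ∑xᵢ = 11 and n = 5, so shape 8.6→19.6 and rate 3.5→8.5.
E[λ | data] = 19.6/8.5 = 2.306.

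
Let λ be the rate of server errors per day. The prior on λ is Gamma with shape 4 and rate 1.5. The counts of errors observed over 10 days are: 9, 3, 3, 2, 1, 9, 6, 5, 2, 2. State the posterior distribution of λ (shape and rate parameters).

Posterior: Gamma(shape=46, rate=11.5)

Total count ∑xᵢ = 42 over n = 10 days.
Gamma is conjugate to the Poisson likelihood: posterior is Gamma(shape = 4+42 = 46, rate = 1.5+10 = 11.5).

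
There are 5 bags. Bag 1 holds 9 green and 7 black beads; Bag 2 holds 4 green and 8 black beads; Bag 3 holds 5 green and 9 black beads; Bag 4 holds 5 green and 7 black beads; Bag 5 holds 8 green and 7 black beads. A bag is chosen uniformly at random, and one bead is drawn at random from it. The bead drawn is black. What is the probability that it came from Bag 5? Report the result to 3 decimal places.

P(black|Bag 1) = 0.4375; P(black|Bag 2) = 0.6667; P(black|Bag 3) = 0.6429; P(black|Bag 4) = 0.5833; P(black|Bag 5) = 0.4667.
Prior × likelihood for each source: 0.2·0.4375=0.08750, 0.2·0.6667=0.1333, 0.2·0.6429=0.1286, 0.2·0.5833=0.1167, 0.2·0.4667=0.09333. Summing gives P(black) = 0.55940.
P(Bag 5 | black) = 0.09333 / 0.55940 = 0.167.

Posterior probability ≈ 0.167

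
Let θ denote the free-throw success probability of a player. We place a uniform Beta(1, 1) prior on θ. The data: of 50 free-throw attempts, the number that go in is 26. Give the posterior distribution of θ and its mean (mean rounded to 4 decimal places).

Posterior: Beta(27, 25); mean ≈ 0.5192

Observing 26 successes and 24 failures updates Beta(1, 1) by adding the success and failure counts to the two shape parameters: α = 1+26 = 27, β = 1+24 = 25.
Posterior mean = α/(α+β) = 27/52 = 0.5192.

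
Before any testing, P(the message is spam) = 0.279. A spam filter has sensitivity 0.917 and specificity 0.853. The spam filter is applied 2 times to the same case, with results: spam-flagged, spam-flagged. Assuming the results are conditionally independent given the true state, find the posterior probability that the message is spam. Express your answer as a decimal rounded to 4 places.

Posterior P(H) ≈ 0.9377

Let H be the event that the message is spam; start with P(H) = 0.279. P('spam-flagged'|H) = 0.917, P('spam-flagged'|¬H) = 0.147.
Update on result 1 ('spam-flagged'): P(H) ← 0.917·0.2790 / (0.917·0.2790 + 0.147·0.7210) = 0.25584/0.36183 = 0.7071.
Update on result 2 ('spam-flagged'): P(H) ← 0.917·0.7071 / (0.917·0.7071 + 0.147·0.2929) = 0.64839/0.69145 = 0.9377.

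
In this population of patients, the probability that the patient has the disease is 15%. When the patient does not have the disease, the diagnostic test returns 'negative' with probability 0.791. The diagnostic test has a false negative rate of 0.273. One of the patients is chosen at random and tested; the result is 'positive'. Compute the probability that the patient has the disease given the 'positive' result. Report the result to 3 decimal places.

P(H | E) ≈ 0.380

Let H be the event that the patient has the disease. P(H) = 0.15, so P(¬H) = 0.85. With E the 'positive' result, P(E|H) = 0.727 and P(E|¬H) = 0.209.
P(E) = 0.727·0.15 + 0.209·0.85 = 0.10905 + 0.17765 = 0.28670.
By Bayes' theorem, P(H|E) = 0.10905 / 0.28670 = 0.380.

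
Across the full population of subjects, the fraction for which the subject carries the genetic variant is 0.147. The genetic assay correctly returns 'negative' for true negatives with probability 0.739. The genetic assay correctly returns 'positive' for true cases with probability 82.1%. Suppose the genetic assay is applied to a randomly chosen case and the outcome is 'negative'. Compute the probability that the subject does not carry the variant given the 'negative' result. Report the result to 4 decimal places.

P(¬H | E) ≈ 0.9599

Let H be the event that the subject carries the genetic variant. P(H) = 0.147, so P(¬H) = 0.853. With E the 'negative' result, P(E|H) = 0.179 and P(E|¬H) = 0.739.
P(E) = 0.179·0.147 + 0.739·0.853 = 0.026313 + 0.63037 = 0.65668.
By Bayes' theorem, P(H|E) = 0.026313 / 0.65668 = 0.0401. Hence P(¬H|E) = 1 − 0.0401 = 0.9599.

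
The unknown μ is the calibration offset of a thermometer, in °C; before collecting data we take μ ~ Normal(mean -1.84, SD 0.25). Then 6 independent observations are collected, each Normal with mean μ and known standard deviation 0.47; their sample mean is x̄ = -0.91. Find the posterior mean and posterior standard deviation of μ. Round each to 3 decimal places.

Prior precision 1/τ₀² = 1/0.25² = 16.0000; data precision n/σ² = 6/0.47² = 27.1616.
Posterior precision = 16.0000 + 27.1616 = 43.1616, giving posterior SD = 1/√43.1616 = 0.152.
Posterior mean = (16.0000·-1.84 + 27.1616·-0.91) / 43.1616 = -1.255.

Posterior mean ≈ -1.255; posterior SD ≈ 0.152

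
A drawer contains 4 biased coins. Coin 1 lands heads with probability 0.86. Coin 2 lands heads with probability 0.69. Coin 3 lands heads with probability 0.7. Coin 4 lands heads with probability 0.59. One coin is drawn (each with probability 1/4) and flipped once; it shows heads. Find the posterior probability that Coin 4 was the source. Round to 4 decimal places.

Tabulate prior·likelihood by source: [1] prior 0.25, lik 0.86, product 0.2150; [2] prior 0.25, lik 0.69, product 0.1725; [3] prior 0.25, lik 0.7, product 0.1750; [4] prior 0.25, lik 0.59, product 0.1475.
Normalizing constant = 0.71000; the posterior for Coin 4 is its product over the sum, 0.1475/0.71000 = 0.2077.

Posterior probability ≈ 0.2077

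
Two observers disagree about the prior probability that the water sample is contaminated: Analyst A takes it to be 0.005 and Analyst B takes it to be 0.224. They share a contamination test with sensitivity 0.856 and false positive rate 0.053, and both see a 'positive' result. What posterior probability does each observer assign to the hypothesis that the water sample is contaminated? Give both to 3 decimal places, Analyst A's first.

Analyst A: 0.075; Analyst B: 0.823

The likelihood ratio for a 'positive' result is 0.856/0.053 = 16.151.
Analyst A: prior odds 0.005/0.995 = 0.0050251; posterior odds 0.081161; posterior probability 0.075.
Analyst B: prior odds 0.224/0.776 = 0.28866; posterior odds 4.6621; posterior probability 0.823.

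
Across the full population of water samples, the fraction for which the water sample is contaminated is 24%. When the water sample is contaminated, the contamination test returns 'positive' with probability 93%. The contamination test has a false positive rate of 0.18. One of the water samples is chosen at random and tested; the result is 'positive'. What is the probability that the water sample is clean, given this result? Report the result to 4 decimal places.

Write H for 'the water sample is contaminated'. Prior odds H:¬H = 0.24/0.76 = 0.31579. For the 'positive' outcome, the likelihood ratio is 0.93/0.18 = 5.1667.
Posterior odds = 0.31579 × 5.1667 = 1.6316, so P(H|E) = 1.6316/(1+1.6316) = 0.6200. Then P(¬H|E) = 1 − 0.6200 = 0.3800.

P(¬H | E) ≈ 0.3800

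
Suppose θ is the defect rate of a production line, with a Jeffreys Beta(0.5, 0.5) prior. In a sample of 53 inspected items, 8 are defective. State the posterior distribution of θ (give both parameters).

The binomial likelihood is conjugate to the Beta prior: with 8 successes and 45 failures, the posterior is Beta(0.5+8, 0.5+45) = Beta(8.5, 45.5).

Posterior: Beta(8.5, 45.5)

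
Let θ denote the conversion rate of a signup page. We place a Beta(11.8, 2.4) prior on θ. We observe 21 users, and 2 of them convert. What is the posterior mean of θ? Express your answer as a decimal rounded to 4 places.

The binomial likelihood is conjugate to the Beta prior: with 2 successes and 19 failures, the posterior is Beta(11.8+2, 2.4+19) = Beta(13.8, 21.4).
Posterior mean = α/(α+β) = 13.8/35.2 = 0.3920.

Posterior mean ≈ 0.3920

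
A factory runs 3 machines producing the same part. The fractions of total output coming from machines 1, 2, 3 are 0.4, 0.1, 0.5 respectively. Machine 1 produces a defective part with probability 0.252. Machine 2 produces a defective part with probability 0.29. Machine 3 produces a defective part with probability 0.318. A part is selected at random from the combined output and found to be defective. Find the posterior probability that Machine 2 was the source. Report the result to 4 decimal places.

Tabulate prior·likelihood by source: [1] prior 0.4, lik 0.252, product 0.1008; [2] prior 0.1, lik 0.29, product 0.02900; [3] prior 0.5, lik 0.318, product 0.1590.
Normalizing constant = 0.28880; the posterior for Machine 2 is its product over the sum, 0.02900/0.28880 = 0.1004.

Posterior probability ≈ 0.1004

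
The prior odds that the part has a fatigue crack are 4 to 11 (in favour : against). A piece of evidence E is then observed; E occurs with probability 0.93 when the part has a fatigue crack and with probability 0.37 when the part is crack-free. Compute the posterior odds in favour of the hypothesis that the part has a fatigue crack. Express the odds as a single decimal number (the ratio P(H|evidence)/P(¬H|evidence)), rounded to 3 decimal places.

Prior odds = 4/11 = 0.36364.
Likelihood ratio for E = 0.93/0.37 = 2.5135.
Posterior odds = prior odds × LR = 0.91400.

Posterior odds ≈ 0.914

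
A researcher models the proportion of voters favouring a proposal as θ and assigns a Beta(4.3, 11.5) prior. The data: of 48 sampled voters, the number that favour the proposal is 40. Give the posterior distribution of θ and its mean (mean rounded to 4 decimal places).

The binomial likelihood is conjugate to the Beta prior: with 40 successes and 8 failures, the posterior is Beta(4.3+40, 11.5+8) = Beta(44.3, 19.5).
E[θ | data] = 44.3/(44.3+19.5) = 0.6944.

Posterior: Beta(44.3, 19.5); mean ≈ 0.6944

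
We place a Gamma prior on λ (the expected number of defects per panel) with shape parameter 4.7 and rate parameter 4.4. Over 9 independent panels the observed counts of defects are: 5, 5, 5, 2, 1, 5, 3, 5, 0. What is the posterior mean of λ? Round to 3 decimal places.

Posterior mean ≈ 2.664

Total count ∑xᵢ = 31 over n = 9 panels.
Gamma is conjugate to the Poisson likelihood: posterior is Gamma(shape = 4.7+31 = 35.7, rate = 4.4+9 = 13.4).
Posterior mean = shape/rate = 35.7/13.4 = 2.664.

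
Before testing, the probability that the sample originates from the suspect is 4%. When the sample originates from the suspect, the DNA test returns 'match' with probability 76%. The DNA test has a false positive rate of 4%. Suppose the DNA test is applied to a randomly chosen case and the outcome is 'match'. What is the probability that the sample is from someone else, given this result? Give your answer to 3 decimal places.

Let H be the event that the sample originates from the suspect. P(H) = 0.04, so P(¬H) = 0.96. With E the 'match' result, P(E|H) = 0.76 and P(E|¬H) = 0.04.
P(E) = 0.76·0.04 + 0.04·0.96 = 0.030400 + 0.038400 = 0.068800.
By Bayes' theorem, P(H|E) = 0.030400 / 0.068800 = 0.442. Hence P(¬H|E) = 1 − 0.442 = 0.558.

P(¬H | E) ≈ 0.558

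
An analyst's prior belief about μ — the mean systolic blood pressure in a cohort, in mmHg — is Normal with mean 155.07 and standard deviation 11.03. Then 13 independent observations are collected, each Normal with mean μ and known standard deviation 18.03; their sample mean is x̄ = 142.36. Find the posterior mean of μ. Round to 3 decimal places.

Posterior mean ≈ 144.527

With known σ, the Normal prior is conjugate. Weight on the data is w = (n/σ²)/(n/σ² + 1/τ₀²) = 0.0399900/(0.0399900+0.00821957) = 0.82950.
Posterior mean = w·x̄ + (1−w)·μ₀ = 0.82950·142.36 + 0.17050·155.07 = 144.527.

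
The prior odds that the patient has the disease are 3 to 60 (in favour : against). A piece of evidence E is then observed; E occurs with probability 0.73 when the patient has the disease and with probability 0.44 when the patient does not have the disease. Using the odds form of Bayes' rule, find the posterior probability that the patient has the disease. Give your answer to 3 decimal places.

Posterior probability ≈ 0.077

Prior odds = 3/60 = 0.050000. In log-odds, ln(0.050000) = -2.9957.
Add log likelihood ratio: ln(1.6591) = 0.50627.
Posterior log-odds = -2.4895, so posterior odds = exp(-2.4895) = 0.082955. Converting, P(H|E) = 0.082955/1.0830 = 0.077.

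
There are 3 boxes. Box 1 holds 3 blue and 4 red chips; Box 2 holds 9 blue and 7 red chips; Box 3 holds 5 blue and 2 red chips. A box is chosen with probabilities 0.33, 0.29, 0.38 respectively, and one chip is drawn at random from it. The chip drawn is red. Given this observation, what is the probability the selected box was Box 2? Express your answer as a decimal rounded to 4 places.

P(red|Box 1) = 0.5714; P(red|Box 2) = 0.4375; P(red|Box 3) = 0.2857.
Prior × likelihood for each source: 0.33·0.5714=0.1886, 0.29·0.4375=0.1269, 0.38·0.2857=0.1086. Summing gives P(red) = 0.42402.
P(Box 2 | red) = 0.1269 / 0.42402 = 0.2992.

Posterior probability ≈ 0.2992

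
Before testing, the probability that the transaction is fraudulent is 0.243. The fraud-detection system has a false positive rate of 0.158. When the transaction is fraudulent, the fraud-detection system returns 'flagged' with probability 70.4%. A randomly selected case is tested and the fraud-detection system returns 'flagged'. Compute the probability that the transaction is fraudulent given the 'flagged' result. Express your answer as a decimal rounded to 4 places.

P(H | E) ≈ 0.5885

Write H for 'the transaction is fraudulent'. Prior odds H:¬H = 0.243/0.757 = 0.32100. For the 'flagged' outcome, the likelihood ratio is 0.704/0.158 = 4.4557.
Posterior odds = 0.32100 × 4.4557 = 1.4303, so P(H|E) = 1.4303/(1+1.4303) = 0.5885.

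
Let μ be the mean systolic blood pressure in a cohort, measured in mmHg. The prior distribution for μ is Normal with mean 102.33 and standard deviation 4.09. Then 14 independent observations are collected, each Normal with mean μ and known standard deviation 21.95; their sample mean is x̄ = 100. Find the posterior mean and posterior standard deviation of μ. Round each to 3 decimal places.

Prior precision 1/τ₀² = 1/4.09² = 0.0597797; data precision n/σ² = 14/21.95² = 0.0290575.
Posterior precision = 0.0597797 + 0.0290575 = 0.0888372, giving posterior SD = 1/√0.0888372 = 3.355.
Posterior mean = (0.0597797·102.33 + 0.0290575·100) / 0.0888372 = 101.568.

Posterior mean ≈ 101.568; posterior SD ≈ 3.355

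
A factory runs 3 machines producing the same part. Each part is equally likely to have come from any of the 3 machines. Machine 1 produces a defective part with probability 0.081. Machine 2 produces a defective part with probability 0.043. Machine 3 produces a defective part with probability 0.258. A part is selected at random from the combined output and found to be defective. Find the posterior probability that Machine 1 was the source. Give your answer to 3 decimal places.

P(defective|M1) = 0.081; P(defective|M2) = 0.043; P(defective|M3) = 0.258.
Prior × likelihood for each source: 0.333333·0.081=0.02700, 0.333333·0.043=0.01433, 0.333333·0.258=0.08600. Summing gives P(defective) = 0.12733.
P(Machine 1 | defective) = 0.02700 / 0.12733 = 0.212.

Posterior probability ≈ 0.212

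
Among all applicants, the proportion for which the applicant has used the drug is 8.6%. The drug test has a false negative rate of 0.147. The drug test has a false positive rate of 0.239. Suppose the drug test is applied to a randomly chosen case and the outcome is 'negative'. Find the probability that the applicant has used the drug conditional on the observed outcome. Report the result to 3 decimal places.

Let H be the event that the applicant has used the drug. P(H) = 0.086, so P(¬H) = 0.914. With E the 'negative' result, P(E|H) = 0.147 and P(E|¬H) = 0.761.
P(E) = 0.147·0.086 + 0.761·0.914 = 0.012642 + 0.69555 = 0.70820.
By Bayes' theorem, P(H|E) = 0.012642 / 0.70820 = 0.018.

P(H | E) ≈ 0.018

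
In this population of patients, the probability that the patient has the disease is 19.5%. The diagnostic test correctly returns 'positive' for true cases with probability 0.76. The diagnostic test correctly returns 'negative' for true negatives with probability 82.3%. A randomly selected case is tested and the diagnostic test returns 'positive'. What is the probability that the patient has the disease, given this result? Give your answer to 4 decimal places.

P(H | E) ≈ 0.5098

Let H be the event that the patient has the disease. P(H) = 0.195, so P(¬H) = 0.805. With E the 'positive' result, P(E|H) = 0.76 and P(E|¬H) = 0.177.
P(E) = 0.76·0.195 + 0.177·0.805 = 0.14820 + 0.14248 = 0.29068.
By Bayes' theorem, P(H|E) = 0.14820 / 0.29068 = 0.5098.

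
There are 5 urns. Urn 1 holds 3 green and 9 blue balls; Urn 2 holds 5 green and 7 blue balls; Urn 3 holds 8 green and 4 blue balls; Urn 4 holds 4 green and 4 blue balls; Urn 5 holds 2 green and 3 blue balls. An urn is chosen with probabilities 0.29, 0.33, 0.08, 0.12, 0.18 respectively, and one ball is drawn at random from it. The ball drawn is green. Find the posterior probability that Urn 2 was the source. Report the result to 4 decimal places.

P(green|Urn 1) = 0.25; P(green|Urn 2) = 0.4167; P(green|Urn 3) = 0.6667; P(green|Urn 4) = 0.5; P(green|Urn 5) = 0.4.
Prior × likelihood for each source: 0.29·0.25=0.07250, 0.33·0.4167=0.1375, 0.08·0.6667=0.05333, 0.12·0.5=0.06000, 0.18·0.4=0.07200. Summing gives P(green) = 0.39533.
P(Urn 2 | green) = 0.1375 / 0.39533 = 0.3478.

Posterior probability ≈ 0.3478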